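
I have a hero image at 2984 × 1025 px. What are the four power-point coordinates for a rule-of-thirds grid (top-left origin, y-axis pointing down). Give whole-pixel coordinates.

One third of 2984 is 994.67; one third of 1025 is 341.67.
Vertical third lines at x = 995 and x = 1989; horizontal third lines at y = 342 and y = 683.

(995, 342), (1989, 342), (995, 683), (1989, 683)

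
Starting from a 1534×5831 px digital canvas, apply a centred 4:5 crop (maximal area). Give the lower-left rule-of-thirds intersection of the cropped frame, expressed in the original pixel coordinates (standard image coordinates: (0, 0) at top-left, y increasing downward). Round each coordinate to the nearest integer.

(511, 3235)

1534/5831 < 4/5, so the 4:5 crop keeps the full width 1534 and trims height to 1534 × 5/4 = 1917.50 px.
Top offset = (5831 − 1917.50)/2 = 1956.75 px; left offset = 0.
Lower-left is one-third across and two-thirds down within the crop:
x = 0.00 + 1 × 1534.00/3 ≈ 511; y = 1956.75 + 2 × 1917.50/3 ≈ 3235.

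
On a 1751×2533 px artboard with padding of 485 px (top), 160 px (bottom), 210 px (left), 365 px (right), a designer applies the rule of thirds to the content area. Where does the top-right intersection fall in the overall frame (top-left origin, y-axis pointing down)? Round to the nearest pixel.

Content width = 1751 − 210 − 365 = 1176 px; content height = 2533 − 485 − 160 = 1888 px.
Top-right is two-thirds across and one-third down within the content area.
x = 210 + 2 × 1176/3 = 210 + 784.00 ≈ 994
y = 485 + 1 × 1888/3 = 485 + 629.33 ≈ 1114

(994, 1114)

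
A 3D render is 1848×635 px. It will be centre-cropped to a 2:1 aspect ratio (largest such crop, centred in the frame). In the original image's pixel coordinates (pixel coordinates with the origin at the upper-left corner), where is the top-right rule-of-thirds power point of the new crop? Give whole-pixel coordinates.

(1136, 212)

1848/635 > 2/1, so the 2:1 crop keeps the full height 635 and trims width to 635 × 2/1 = 1270.00 px.
Left offset = (1848 − 1270.00)/2 = 289.00 px; top offset = 0.
Top-right is two-thirds across and one-third down within the crop:
x = 289.00 + 2 × 1270.00/3 ≈ 1136; y = 0.00 + 1 × 635.00/3 ≈ 212.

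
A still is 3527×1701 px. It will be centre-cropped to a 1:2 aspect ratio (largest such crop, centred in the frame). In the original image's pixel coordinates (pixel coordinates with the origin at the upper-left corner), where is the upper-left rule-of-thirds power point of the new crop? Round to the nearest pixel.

x = 1622 px, y = 567 px

3527/1701 > 1/2, so the 1:2 crop keeps the full height 1701 and trims width to 1701 × 1/2 = 850.50 px.
Left offset = (3527 − 850.50)/2 = 1338.25 px; top offset = 0.
Upper-left is one-third across and one-third down within the crop:
x = 1338.25 + 1 × 850.50/3 ≈ 1622; y = 0.00 + 1 × 1701.00/3 ≈ 567.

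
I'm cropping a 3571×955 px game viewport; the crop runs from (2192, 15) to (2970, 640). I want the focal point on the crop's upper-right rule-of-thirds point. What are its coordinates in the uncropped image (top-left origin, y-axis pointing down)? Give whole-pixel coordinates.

(2711, 223)

Crop width = 2970 − 2192 = 778 px; one third is 259.33 px.
Crop height = 640 − 15 = 625 px; one third is 208.33 px.
The upper-right point is two-thirds across and one-third down within the crop:
x = 2192 + 2 × 259.33 ≈ 2711; y = 15 + 1 × 208.33 ≈ 223.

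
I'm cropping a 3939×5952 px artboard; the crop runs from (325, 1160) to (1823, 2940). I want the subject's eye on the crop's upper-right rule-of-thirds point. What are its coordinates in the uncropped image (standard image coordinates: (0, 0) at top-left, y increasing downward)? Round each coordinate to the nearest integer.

Crop width = 1823 − 325 = 1498 px; one third is 499.33 px.
Crop height = 2940 − 1160 = 1780 px; one third is 593.33 px.
The upper-right point is two-thirds across and one-third down within the crop:
x = 325 + 2 × 499.33 ≈ 1324; y = 1160 + 1 × 593.33 ≈ 1753.

x = 1324 px, y = 1753 px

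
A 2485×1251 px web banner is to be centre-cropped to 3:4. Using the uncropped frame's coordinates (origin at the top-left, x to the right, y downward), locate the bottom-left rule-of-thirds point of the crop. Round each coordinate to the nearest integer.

(1086, 834)

2485/1251 > 3/4, so the 3:4 crop keeps the full height 1251 and trims width to 1251 × 3/4 = 938.25 px.
Left offset = (2485 − 938.25)/2 = 773.38 px; top offset = 0.
Bottom-left is one-third across and two-thirds down within the crop:
x = 773.38 + 1 × 938.25/3 ≈ 1086; y = 0.00 + 2 × 1251.00/3 ≈ 834.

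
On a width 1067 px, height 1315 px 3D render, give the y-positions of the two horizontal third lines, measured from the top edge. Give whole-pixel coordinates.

438 px and 877 px

1315 / 3 = 438.33, so the horizontal lines sit at one and two thirds of 1315.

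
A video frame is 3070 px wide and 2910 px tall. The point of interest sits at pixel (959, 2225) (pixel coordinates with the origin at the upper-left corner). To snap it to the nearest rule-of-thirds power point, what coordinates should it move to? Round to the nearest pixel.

Third lines: x ∈ {1023, 2047}, y ∈ {970, 1940}.
959 is closer to x = 1023; 2225 is closer to y = 1940.
So the nearest intersection is the lower-left power point.

x = 1023 px, y = 1940 px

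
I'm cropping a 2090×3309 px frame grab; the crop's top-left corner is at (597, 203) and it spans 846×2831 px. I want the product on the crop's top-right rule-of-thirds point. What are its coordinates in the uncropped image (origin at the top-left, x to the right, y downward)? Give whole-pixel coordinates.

One third of the crop width 846 is 282.00 px.
One third of the crop height 2831 is 943.67 px.
The top-right point is two-thirds across and one-third down within the crop:
x = 597 + 2 × 282.00 ≈ 1161; y = 203 + 1 × 943.67 ≈ 1147.

x = 1161 px, y = 1147 px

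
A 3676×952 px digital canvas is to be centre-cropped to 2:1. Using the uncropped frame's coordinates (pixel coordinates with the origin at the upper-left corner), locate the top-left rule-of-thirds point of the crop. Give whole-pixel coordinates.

3676/952 > 2/1, so the 2:1 crop keeps the full height 952 and trims width to 952 × 2/1 = 1904.00 px.
Left offset = (3676 − 1904.00)/2 = 886.00 px; top offset = 0.
Top-left is one-third across and one-third down within the crop:
x = 886.00 + 1 × 1904.00/3 ≈ 1521; y = 0.00 + 1 × 952.00/3 ≈ 317.

(1521, 317)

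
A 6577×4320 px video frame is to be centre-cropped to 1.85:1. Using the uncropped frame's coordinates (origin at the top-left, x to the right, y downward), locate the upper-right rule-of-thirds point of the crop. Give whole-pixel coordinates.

x = 4385 px, y = 1567 px

6577/4320 < 1.85/1, so the 1.85:1 crop keeps the full width 6577 and trims height to 6577 × 1/1.85 = 3555.14 px.
Top offset = (4320 − 3555.14)/2 = 382.43 px; left offset = 0.
Upper-right is two-thirds across and one-third down within the crop:
x = 0.00 + 2 × 6577.00/3 ≈ 4385; y = 382.43 + 1 × 3555.14/3 ≈ 1567.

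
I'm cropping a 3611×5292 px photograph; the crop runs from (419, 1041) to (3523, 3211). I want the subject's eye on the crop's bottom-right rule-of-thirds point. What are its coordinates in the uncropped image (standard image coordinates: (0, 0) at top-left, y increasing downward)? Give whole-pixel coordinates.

(2488, 2488)

Crop width = 3523 − 419 = 3104 px; one third is 1034.67 px.
Crop height = 3211 − 1041 = 2170 px; one third is 723.33 px.
The bottom-right point is two-thirds across and two-thirds down within the crop:
x = 419 + 2 × 1034.67 ≈ 2488; y = 1041 + 2 × 723.33 ≈ 2488.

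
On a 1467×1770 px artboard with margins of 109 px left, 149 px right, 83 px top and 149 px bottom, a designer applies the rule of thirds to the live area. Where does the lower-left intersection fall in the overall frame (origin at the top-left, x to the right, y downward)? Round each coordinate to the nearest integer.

Content width = 1467 − 109 − 149 = 1209 px; content height = 1770 − 83 − 149 = 1538 px.
Lower-left is one-third across and two-thirds down within the live area.
x = 109 + 1 × 1209/3 = 109 + 403.00 ≈ 512
y = 83 + 2 × 1538/3 = 83 + 1025.33 ≈ 1108

(512, 1108)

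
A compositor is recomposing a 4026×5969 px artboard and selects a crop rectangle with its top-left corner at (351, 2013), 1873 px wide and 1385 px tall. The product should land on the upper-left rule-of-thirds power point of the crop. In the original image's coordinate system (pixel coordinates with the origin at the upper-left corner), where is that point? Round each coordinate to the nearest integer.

x = 975 px, y = 2475 px

One third of the crop width 1873 is 624.33 px.
One third of the crop height 1385 is 461.67 px.
The upper-left point is one-third across and one-third down within the crop:
x = 351 + 1 × 624.33 ≈ 975; y = 2013 + 1 × 461.67 ≈ 2475.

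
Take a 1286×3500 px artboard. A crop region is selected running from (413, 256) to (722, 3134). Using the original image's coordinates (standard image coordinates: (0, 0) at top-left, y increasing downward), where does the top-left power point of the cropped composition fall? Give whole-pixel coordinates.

Crop width = 722 − 413 = 309 px; one third is 103.00 px.
Crop height = 3134 − 256 = 2878 px; one third is 959.33 px.
The top-left point is one-third across and one-third down within the crop:
x = 413 + 1 × 103.00 ≈ 516; y = 256 + 1 × 959.33 ≈ 1215.

(516, 1215)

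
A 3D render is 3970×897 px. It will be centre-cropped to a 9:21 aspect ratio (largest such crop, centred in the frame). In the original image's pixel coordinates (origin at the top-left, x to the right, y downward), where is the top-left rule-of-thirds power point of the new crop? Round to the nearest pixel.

(1921, 299)

3970/897 > 9/21, so the 9:21 crop keeps the full height 897 and trims width to 897 × 9/21 = 384.43 px.
Left offset = (3970 − 384.43)/2 = 1792.79 px; top offset = 0.
Top-left is one-third across and one-third down within the crop:
x = 1792.79 + 1 × 384.43/3 ≈ 1921; y = 0.00 + 1 × 897.00/3 ≈ 299.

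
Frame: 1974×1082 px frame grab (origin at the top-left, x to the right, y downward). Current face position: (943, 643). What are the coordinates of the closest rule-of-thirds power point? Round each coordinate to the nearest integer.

(658, 721)

Third lines: x ∈ {658, 1316}, y ∈ {361, 721}.
943 is closer to x = 658; 643 is closer to y = 721.
So the nearest intersection is the lower-left power point.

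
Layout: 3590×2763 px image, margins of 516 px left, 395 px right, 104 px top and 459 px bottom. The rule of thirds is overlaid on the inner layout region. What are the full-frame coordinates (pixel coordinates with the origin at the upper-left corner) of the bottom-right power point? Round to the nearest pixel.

x = 2302 px, y = 1571 px

Content width = 3590 − 516 − 395 = 2679 px; content height = 2763 − 104 − 459 = 2200 px.
Bottom-right is two-thirds across and two-thirds down within the inner layout region.
x = 516 + 2 × 2679/3 = 516 + 1786.00 ≈ 2302
y = 104 + 2 × 2200/3 = 104 + 1466.67 ≈ 1571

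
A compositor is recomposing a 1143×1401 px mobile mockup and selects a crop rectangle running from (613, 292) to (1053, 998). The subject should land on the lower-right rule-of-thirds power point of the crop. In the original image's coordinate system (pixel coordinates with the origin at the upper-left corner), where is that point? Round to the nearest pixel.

(906, 763)

Crop width = 1053 − 613 = 440 px; one third is 146.67 px.
Crop height = 998 − 292 = 706 px; one third is 235.33 px.
The lower-right point is two-thirds across and two-thirds down within the crop:
x = 613 + 2 × 146.67 ≈ 906; y = 292 + 2 × 235.33 ≈ 763.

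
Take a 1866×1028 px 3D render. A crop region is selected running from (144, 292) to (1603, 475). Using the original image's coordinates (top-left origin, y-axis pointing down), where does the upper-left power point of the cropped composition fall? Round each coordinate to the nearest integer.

Crop width = 1603 − 144 = 1459 px; one third is 486.33 px.
Crop height = 475 − 292 = 183 px; one third is 61.00 px.
The upper-left point is one-third across and one-third down within the crop:
x = 144 + 1 × 486.33 ≈ 630; y = 292 + 1 × 61.00 ≈ 353.

x = 630 px, y = 353 px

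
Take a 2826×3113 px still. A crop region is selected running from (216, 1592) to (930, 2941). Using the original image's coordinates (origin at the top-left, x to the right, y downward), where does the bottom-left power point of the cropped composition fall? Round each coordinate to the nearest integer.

Crop width = 930 − 216 = 714 px; one third is 238.00 px.
Crop height = 2941 − 1592 = 1349 px; one third is 449.67 px.
The bottom-left point is one-third across and two-thirds down within the crop:
x = 216 + 1 × 238.00 ≈ 454; y = 1592 + 2 × 449.67 ≈ 2491.

(454, 2491)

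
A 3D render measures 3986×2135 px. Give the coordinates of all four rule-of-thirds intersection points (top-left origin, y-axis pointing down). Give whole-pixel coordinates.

One third of 3986 is 1328.67; one third of 2135 is 711.67.
Vertical third lines at x = 1329 and x = 2657; horizontal third lines at y = 712 and y = 1423.

(1329, 712), (2657, 712), (1329, 1423), (2657, 1423)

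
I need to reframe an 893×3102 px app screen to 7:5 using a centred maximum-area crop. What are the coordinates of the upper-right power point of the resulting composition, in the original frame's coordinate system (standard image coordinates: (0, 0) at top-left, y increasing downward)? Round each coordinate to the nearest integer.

893/3102 < 7/5, so the 7:5 crop keeps the full width 893 and trims height to 893 × 5/7 = 637.86 px.
Top offset = (3102 − 637.86)/2 = 1232.07 px; left offset = 0.
Upper-right is two-thirds across and one-third down within the crop:
x = 0.00 + 2 × 893.00/3 ≈ 595; y = 1232.07 + 1 × 637.86/3 ≈ 1445.

(595, 1445)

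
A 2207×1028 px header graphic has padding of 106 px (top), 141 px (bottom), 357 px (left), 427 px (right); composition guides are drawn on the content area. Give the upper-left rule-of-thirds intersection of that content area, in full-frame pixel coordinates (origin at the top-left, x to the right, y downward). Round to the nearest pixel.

x = 831 px, y = 366 px

Content width = 2207 − 357 − 427 = 1423 px; content height = 1028 − 106 − 141 = 781 px.
Upper-left is one-third across and one-third down within the content area.
x = 357 + 1 × 1423/3 = 357 + 474.33 ≈ 831
y = 106 + 1 × 781/3 = 106 + 260.33 ≈ 366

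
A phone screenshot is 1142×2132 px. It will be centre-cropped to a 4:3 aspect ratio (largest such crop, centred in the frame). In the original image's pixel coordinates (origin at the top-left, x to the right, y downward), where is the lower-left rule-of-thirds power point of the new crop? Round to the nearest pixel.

1142/2132 < 4/3, so the 4:3 crop keeps the full width 1142 and trims height to 1142 × 3/4 = 856.50 px.
Top offset = (2132 − 856.50)/2 = 637.75 px; left offset = 0.
Lower-left is one-third across and two-thirds down within the crop:
x = 0.00 + 1 × 1142.00/3 ≈ 381; y = 637.75 + 2 × 856.50/3 ≈ 1209.

x = 381 px, y = 1209 px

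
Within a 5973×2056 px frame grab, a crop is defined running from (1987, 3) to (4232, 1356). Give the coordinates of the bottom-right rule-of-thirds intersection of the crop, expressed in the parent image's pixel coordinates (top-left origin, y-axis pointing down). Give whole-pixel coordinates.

Crop width = 4232 − 1987 = 2245 px; one third is 748.33 px.
Crop height = 1356 − 3 = 1353 px; one third is 451.00 px.
The bottom-right point is two-thirds across and two-thirds down within the crop:
x = 1987 + 2 × 748.33 ≈ 3484; y = 3 + 2 × 451.00 ≈ 905.

(3484, 905)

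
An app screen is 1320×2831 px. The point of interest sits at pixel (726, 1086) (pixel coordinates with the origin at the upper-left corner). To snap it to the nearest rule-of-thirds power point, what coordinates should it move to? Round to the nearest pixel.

Third lines: x ∈ {440, 880}, y ∈ {944, 1887}.
726 is closer to x = 880; 1086 is closer to y = 944.
So the nearest intersection is the upper-right power point.

(880, 944)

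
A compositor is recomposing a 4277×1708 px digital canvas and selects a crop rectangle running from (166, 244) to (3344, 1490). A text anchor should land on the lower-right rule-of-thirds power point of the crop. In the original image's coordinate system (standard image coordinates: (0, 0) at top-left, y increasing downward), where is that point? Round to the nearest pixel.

x = 2285 px, y = 1075 px

Crop width = 3344 − 166 = 3178 px; one third is 1059.33 px.
Crop height = 1490 − 244 = 1246 px; one third is 415.33 px.
The lower-right point is two-thirds across and two-thirds down within the crop:
x = 166 + 2 × 1059.33 ≈ 2285; y = 244 + 2 × 415.33 ≈ 1075.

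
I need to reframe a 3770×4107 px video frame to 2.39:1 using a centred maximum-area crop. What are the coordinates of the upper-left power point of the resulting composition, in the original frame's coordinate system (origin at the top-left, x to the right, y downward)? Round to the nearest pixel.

3770/4107 < 2.39/1, so the 2.39:1 crop keeps the full width 3770 and trims height to 3770 × 1/2.39 = 1577.41 px.
Top offset = (4107 − 1577.41)/2 = 1264.80 px; left offset = 0.
Upper-left is one-third across and one-third down within the crop:
x = 0.00 + 1 × 3770.00/3 ≈ 1257; y = 1264.80 + 1 × 1577.41/3 ≈ 1791.

(1257, 1791)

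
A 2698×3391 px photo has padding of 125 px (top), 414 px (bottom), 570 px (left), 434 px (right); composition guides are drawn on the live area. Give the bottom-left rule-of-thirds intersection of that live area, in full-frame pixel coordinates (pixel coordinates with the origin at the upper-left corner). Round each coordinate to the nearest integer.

x = 1135 px, y = 2026 px

Content width = 2698 − 570 − 434 = 1694 px; content height = 3391 − 125 − 414 = 2852 px.
Bottom-left is one-third across and two-thirds down within the live area.
x = 570 + 1 × 1694/3 = 570 + 564.67 ≈ 1135
y = 125 + 2 × 2852/3 = 125 + 1901.33 ≈ 2026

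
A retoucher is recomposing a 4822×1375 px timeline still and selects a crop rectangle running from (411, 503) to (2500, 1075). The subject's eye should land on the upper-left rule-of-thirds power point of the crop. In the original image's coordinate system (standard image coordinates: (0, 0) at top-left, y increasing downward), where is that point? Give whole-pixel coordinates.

Crop width = 2500 − 411 = 2089 px; one third is 696.33 px.
Crop height = 1075 − 503 = 572 px; one third is 190.67 px.
The upper-left point is one-third across and one-third down within the crop:
x = 411 + 1 × 696.33 ≈ 1107; y = 503 + 1 × 190.67 ≈ 694.

x = 1107 px, y = 694 px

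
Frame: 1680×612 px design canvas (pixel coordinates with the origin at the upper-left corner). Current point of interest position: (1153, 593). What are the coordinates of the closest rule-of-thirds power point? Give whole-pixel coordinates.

x = 1120 px, y = 408 px

Third lines: x ∈ {560, 1120}, y ∈ {204, 408}.
1153 is closer to x = 1120; 593 is closer to y = 408.
So the nearest intersection is the lower-right power point.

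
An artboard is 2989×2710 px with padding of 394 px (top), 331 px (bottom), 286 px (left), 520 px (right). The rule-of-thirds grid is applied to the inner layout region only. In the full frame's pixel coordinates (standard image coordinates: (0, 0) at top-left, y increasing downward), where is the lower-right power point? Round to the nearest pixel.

Content width = 2989 − 286 − 520 = 2183 px; content height = 2710 − 394 − 331 = 1985 px.
Lower-right is two-thirds across and two-thirds down within the inner layout region.
x = 286 + 2 × 2183/3 = 286 + 1455.33 ≈ 1741
y = 394 + 2 × 1985/3 = 394 + 1323.33 ≈ 1717

(1741, 1717)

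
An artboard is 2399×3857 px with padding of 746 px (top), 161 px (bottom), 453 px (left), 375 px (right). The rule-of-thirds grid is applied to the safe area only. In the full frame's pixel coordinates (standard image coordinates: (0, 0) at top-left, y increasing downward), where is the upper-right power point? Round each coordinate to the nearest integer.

Content width = 2399 − 453 − 375 = 1571 px; content height = 3857 − 746 − 161 = 2950 px.
Upper-right is two-thirds across and one-third down within the safe area.
x = 453 + 2 × 1571/3 = 453 + 1047.33 ≈ 1500
y = 746 + 1 × 2950/3 = 746 + 983.33 ≈ 1729

x = 1500 px, y = 1729 px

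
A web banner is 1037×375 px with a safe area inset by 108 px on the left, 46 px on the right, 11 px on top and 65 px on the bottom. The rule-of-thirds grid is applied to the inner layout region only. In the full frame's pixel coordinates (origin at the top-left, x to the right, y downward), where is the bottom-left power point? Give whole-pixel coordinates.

(402, 210)

Content width = 1037 − 108 − 46 = 883 px; content height = 375 − 11 − 65 = 299 px.
Bottom-left is one-third across and two-thirds down within the inner layout region.
x = 108 + 1 × 883/3 = 108 + 294.33 ≈ 402
y = 11 + 2 × 299/3 = 11 + 199.33 ≈ 210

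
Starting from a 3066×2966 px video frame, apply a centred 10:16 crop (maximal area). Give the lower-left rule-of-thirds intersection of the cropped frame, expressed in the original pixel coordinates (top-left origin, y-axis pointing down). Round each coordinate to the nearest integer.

3066/2966 > 10/16, so the 10:16 crop keeps the full height 2966 and trims width to 2966 × 10/16 = 1853.75 px.
Left offset = (3066 − 1853.75)/2 = 606.12 px; top offset = 0.
Lower-left is one-third across and two-thirds down within the crop:
x = 606.12 + 1 × 1853.75/3 ≈ 1224; y = 0.00 + 2 × 2966.00/3 ≈ 1977.

(1224, 1977)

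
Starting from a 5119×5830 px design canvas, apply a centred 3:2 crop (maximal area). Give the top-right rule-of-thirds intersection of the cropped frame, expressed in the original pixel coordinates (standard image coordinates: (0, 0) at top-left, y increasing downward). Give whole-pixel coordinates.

5119/5830 < 3/2, so the 3:2 crop keeps the full width 5119 and trims height to 5119 × 2/3 = 3412.67 px.
Top offset = (5830 − 3412.67)/2 = 1208.67 px; left offset = 0.
Top-right is two-thirds across and one-third down within the crop:
x = 0.00 + 2 × 5119.00/3 ≈ 3413; y = 1208.67 + 1 × 3412.67/3 ≈ 2346.

x = 3413 px, y = 2346 px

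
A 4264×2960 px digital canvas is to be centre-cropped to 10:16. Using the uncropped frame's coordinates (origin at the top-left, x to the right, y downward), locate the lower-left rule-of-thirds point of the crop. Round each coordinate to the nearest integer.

4264/2960 > 10/16, so the 10:16 crop keeps the full height 2960 and trims width to 2960 × 10/16 = 1850.00 px.
Left offset = (4264 − 1850.00)/2 = 1207.00 px; top offset = 0.
Lower-left is one-third across and two-thirds down within the crop:
x = 1207.00 + 1 × 1850.00/3 ≈ 1824; y = 0.00 + 2 × 2960.00/3 ≈ 1973.

x = 1824 px, y = 1973 px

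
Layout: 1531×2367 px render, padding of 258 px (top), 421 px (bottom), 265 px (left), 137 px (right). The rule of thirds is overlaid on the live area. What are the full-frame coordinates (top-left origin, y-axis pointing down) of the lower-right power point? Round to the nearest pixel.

Content width = 1531 − 265 − 137 = 1129 px; content height = 2367 − 258 − 421 = 1688 px.
Lower-right is two-thirds across and two-thirds down within the live area.
x = 265 + 2 × 1129/3 = 265 + 752.67 ≈ 1018
y = 258 + 2 × 1688/3 = 258 + 1125.33 ≈ 1383

x = 1018 px, y = 1383 px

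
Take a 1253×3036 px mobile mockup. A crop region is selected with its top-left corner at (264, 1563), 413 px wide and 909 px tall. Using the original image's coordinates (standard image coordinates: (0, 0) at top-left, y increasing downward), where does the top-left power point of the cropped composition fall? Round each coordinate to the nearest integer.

One third of the crop width 413 is 137.67 px.
One third of the crop height 909 is 303.00 px.
The top-left point is one-third across and one-third down within the crop:
x = 264 + 1 × 137.67 ≈ 402; y = 1563 + 1 × 303.00 ≈ 1866.

x = 402 px, y = 1866 px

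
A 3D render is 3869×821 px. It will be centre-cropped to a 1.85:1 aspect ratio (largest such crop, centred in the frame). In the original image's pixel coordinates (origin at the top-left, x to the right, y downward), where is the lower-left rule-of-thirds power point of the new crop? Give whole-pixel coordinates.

(1681, 547)

3869/821 > 1.85/1, so the 1.85:1 crop keeps the full height 821 and trims width to 821 × 1.85/1 = 1518.85 px.
Left offset = (3869 − 1518.85)/2 = 1175.07 px; top offset = 0.
Lower-left is one-third across and two-thirds down within the crop:
x = 1175.07 + 1 × 1518.85/3 ≈ 1681; y = 0.00 + 2 × 821.00/3 ≈ 547.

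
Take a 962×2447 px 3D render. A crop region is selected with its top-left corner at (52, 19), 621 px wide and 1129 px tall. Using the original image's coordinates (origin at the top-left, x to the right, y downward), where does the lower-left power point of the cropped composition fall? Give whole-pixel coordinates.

x = 259 px, y = 772 px

One third of the crop width 621 is 207.00 px.
One third of the crop height 1129 is 376.33 px.
The lower-left point is one-third across and two-thirds down within the crop:
x = 52 + 1 × 207.00 ≈ 259; y = 19 + 2 × 376.33 ≈ 772.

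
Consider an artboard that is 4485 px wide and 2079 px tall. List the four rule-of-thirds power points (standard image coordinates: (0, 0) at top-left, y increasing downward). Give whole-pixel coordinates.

(1495, 693), (2990, 693), (1495, 1386), (2990, 1386)

One third of 4485 is 1495; one third of 2079 is 693.
Vertical third lines at x = 1495 and x = 2990; horizontal third lines at y = 693 and y = 1386.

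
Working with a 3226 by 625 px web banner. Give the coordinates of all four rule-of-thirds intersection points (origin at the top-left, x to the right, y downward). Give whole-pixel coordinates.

(1075, 208), (2151, 208), (1075, 417), (2151, 417)

One third of 3226 is 1075.33; one third of 625 is 208.33.
Vertical third lines at x = 1075 and x = 2151; horizontal third lines at y = 208 and y = 417.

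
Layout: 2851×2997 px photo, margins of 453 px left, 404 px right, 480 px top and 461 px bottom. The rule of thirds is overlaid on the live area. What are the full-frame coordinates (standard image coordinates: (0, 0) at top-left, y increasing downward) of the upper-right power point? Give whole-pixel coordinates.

Content width = 2851 − 453 − 404 = 1994 px; content height = 2997 − 480 − 461 = 2056 px.
Upper-right is two-thirds across and one-third down within the live area.
x = 453 + 2 × 1994/3 = 453 + 1329.33 ≈ 1782
y = 480 + 1 × 2056/3 = 480 + 685.33 ≈ 1165

(1782, 1165)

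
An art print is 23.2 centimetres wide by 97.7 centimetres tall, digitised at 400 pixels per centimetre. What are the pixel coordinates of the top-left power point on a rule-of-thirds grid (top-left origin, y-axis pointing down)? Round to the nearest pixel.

In pixels the canvas is 23.2 × 400 = 9280 wide and 97.7 × 400 = 39080 tall.
The top-left point is one-third across and one-third down:
x = 1 × 9280/3 ≈ 3093; y = 1 × 39080/3 ≈ 13027.

(3093, 13027)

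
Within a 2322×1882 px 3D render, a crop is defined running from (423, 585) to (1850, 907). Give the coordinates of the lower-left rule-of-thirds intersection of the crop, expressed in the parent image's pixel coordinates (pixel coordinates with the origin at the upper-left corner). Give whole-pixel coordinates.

Crop width = 1850 − 423 = 1427 px; one third is 475.67 px.
Crop height = 907 − 585 = 322 px; one third is 107.33 px.
The lower-left point is one-third across and two-thirds down within the crop:
x = 423 + 1 × 475.67 ≈ 899; y = 585 + 2 × 107.33 ≈ 800.

(899, 800)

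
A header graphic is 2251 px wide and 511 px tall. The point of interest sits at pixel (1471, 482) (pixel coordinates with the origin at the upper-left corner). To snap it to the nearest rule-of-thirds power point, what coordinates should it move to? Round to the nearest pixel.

(1501, 341)

Third lines: x ∈ {750, 1501}, y ∈ {170, 341}.
1471 is closer to x = 1501; 482 is closer to y = 341.
So the nearest intersection is the lower-right power point.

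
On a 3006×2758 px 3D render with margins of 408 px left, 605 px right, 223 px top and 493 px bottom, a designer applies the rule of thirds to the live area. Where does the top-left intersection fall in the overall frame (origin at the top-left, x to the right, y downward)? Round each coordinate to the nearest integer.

Content width = 3006 − 408 − 605 = 1993 px; content height = 2758 − 223 − 493 = 2042 px.
Top-left is one-third across and one-third down within the live area.
x = 408 + 1 × 1993/3 = 408 + 664.33 ≈ 1072
y = 223 + 1 × 2042/3 = 223 + 680.67 ≈ 904

x = 1072 px, y = 904 px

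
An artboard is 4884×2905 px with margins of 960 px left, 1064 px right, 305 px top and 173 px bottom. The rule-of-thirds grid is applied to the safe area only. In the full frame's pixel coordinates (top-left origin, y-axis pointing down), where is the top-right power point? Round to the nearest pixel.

Content width = 4884 − 960 − 1064 = 2860 px; content height = 2905 − 305 − 173 = 2427 px.
Top-right is two-thirds across and one-third down within the safe area.
x = 960 + 2 × 2860/3 = 960 + 1906.67 ≈ 2867
y = 305 + 1 × 2427/3 = 305 + 809.00 ≈ 1114

x = 2867 px, y = 1114 px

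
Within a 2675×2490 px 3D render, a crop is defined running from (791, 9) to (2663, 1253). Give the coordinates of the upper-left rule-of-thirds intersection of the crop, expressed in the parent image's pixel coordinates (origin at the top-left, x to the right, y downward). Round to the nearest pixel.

Crop width = 2663 − 791 = 1872 px; one third is 624.00 px.
Crop height = 1253 − 9 = 1244 px; one third is 414.67 px.
The upper-left point is one-third across and one-third down within the crop:
x = 791 + 1 × 624.00 ≈ 1415; y = 9 + 1 × 414.67 ≈ 424.

(1415, 424)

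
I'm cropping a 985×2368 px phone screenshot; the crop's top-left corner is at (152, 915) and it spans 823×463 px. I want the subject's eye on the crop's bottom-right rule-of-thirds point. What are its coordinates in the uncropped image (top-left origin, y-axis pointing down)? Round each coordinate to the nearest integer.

(701, 1224)

One third of the crop width 823 is 274.33 px.
One third of the crop height 463 is 154.33 px.
The bottom-right point is two-thirds across and two-thirds down within the crop:
x = 152 + 2 × 274.33 ≈ 701; y = 915 + 2 × 154.33 ≈ 1224.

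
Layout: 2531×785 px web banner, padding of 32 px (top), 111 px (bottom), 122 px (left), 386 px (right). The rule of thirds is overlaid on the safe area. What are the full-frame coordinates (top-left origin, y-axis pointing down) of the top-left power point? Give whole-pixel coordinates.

(796, 246)

Content width = 2531 − 122 − 386 = 2023 px; content height = 785 − 32 − 111 = 642 px.
Top-left is one-third across and one-third down within the safe area.
x = 122 + 1 × 2023/3 = 122 + 674.33 ≈ 796
y = 32 + 1 × 642/3 = 32 + 214.00 ≈ 246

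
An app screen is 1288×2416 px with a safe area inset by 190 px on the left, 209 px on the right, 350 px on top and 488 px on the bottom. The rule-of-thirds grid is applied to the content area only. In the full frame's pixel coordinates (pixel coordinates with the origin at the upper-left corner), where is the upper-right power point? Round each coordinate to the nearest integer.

(783, 876)

Content width = 1288 − 190 − 209 = 889 px; content height = 2416 − 350 − 488 = 1578 px.
Upper-right is two-thirds across and one-third down within the content area.
x = 190 + 2 × 889/3 = 190 + 592.67 ≈ 783
y = 350 + 1 × 1578/3 = 350 + 526.00 ≈ 876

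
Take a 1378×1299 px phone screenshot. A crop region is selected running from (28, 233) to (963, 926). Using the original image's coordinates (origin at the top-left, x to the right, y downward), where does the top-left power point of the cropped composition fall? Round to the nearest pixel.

Crop width = 963 − 28 = 935 px; one third is 311.67 px.
Crop height = 926 − 233 = 693 px; one third is 231.00 px.
The top-left point is one-third across and one-third down within the crop:
x = 28 + 1 × 311.67 ≈ 340; y = 233 + 1 × 231.00 ≈ 464.

x = 340 px, y = 464 px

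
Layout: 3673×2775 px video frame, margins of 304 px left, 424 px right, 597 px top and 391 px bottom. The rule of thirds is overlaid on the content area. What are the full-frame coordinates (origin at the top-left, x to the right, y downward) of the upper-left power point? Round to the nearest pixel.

x = 1286 px, y = 1193 px

Content width = 3673 − 304 − 424 = 2945 px; content height = 2775 − 597 − 391 = 1787 px.
Upper-left is one-third across and one-third down within the content area.
x = 304 + 1 × 2945/3 = 304 + 981.67 ≈ 1286
y = 597 + 1 × 1787/3 = 597 + 595.67 ≈ 1193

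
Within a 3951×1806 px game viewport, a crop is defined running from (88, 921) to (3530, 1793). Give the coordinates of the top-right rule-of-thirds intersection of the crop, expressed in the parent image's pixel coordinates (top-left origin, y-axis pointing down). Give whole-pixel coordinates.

Crop width = 3530 − 88 = 3442 px; one third is 1147.33 px.
Crop height = 1793 − 921 = 872 px; one third is 290.67 px.
The top-right point is two-thirds across and one-third down within the crop:
x = 88 + 2 × 1147.33 ≈ 2383; y = 921 + 1 × 290.67 ≈ 1212.

(2383, 1212)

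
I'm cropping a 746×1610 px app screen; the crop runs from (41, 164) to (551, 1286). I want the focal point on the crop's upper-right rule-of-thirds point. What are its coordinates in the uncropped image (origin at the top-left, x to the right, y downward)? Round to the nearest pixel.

x = 381 px, y = 538 px

Crop width = 551 − 41 = 510 px; one third is 170.00 px.
Crop height = 1286 − 164 = 1122 px; one third is 374.00 px.
The upper-right point is two-thirds across and one-third down within the crop:
x = 41 + 2 × 170.00 ≈ 381; y = 164 + 1 × 374.00 ≈ 538.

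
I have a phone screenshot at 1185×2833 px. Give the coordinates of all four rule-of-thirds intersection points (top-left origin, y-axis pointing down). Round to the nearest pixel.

(395, 944), (790, 944), (395, 1889), (790, 1889)

One third of 1185 is 395; one third of 2833 is 944.33.
Vertical third lines at x = 395 and x = 790; horizontal third lines at y = 944 and y = 1889.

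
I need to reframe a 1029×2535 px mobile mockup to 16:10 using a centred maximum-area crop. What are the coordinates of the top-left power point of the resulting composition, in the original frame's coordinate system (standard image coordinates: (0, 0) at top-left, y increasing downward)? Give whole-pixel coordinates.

x = 343 px, y = 1160 px

1029/2535 < 16/10, so the 16:10 crop keeps the full width 1029 and trims height to 1029 × 10/16 = 643.12 px.
Top offset = (2535 − 643.12)/2 = 945.94 px; left offset = 0.
Top-left is one-third across and one-third down within the crop:
x = 0.00 + 1 × 1029.00/3 ≈ 343; y = 945.94 + 1 × 643.12/3 ≈ 1160.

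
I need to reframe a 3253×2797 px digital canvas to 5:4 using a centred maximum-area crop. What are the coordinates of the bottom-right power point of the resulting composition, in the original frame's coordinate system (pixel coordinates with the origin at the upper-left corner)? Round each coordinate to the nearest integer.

(2169, 1832)

3253/2797 < 5/4, so the 5:4 crop keeps the full width 3253 and trims height to 3253 × 4/5 = 2602.40 px.
Top offset = (2797 − 2602.40)/2 = 97.30 px; left offset = 0.
Bottom-right is two-thirds across and two-thirds down within the crop:
x = 0.00 + 2 × 3253.00/3 ≈ 2169; y = 97.30 + 2 × 2602.40/3 ≈ 1832.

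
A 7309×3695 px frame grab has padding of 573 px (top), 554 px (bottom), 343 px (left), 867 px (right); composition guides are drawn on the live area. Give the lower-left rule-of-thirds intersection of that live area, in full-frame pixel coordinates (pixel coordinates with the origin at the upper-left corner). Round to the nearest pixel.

(2376, 2285)

Content width = 7309 − 343 − 867 = 6099 px; content height = 3695 − 573 − 554 = 2568 px.
Lower-left is one-third across and two-thirds down within the live area.
x = 343 + 1 × 6099/3 = 343 + 2033.00 ≈ 2376
y = 573 + 2 × 2568/3 = 573 + 1712.00 ≈ 2285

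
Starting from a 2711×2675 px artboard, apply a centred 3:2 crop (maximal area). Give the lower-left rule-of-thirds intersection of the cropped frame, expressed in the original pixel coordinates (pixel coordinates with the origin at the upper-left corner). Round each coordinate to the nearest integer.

(904, 1639)

2711/2675 < 3/2, so the 3:2 crop keeps the full width 2711 and trims height to 2711 × 2/3 = 1807.33 px.
Top offset = (2675 − 1807.33)/2 = 433.83 px; left offset = 0.
Lower-left is one-third across and two-thirds down within the crop:
x = 0.00 + 1 × 2711.00/3 ≈ 904; y = 433.83 + 2 × 1807.33/3 ≈ 1639.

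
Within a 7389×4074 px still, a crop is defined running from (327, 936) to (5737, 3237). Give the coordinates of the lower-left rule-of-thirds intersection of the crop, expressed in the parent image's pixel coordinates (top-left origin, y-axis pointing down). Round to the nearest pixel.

Crop width = 5737 − 327 = 5410 px; one third is 1803.33 px.
Crop height = 3237 − 936 = 2301 px; one third is 767.00 px.
The lower-left point is one-third across and two-thirds down within the crop:
x = 327 + 1 × 1803.33 ≈ 2130; y = 936 + 2 × 767.00 ≈ 2470.

x = 2130 px, y = 2470 px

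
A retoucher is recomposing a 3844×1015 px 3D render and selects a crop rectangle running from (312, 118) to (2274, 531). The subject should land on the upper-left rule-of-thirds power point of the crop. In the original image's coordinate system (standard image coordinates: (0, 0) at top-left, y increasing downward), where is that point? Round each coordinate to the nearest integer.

Crop width = 2274 − 312 = 1962 px; one third is 654.00 px.
Crop height = 531 − 118 = 413 px; one third is 137.67 px.
The upper-left point is one-third across and one-third down within the crop:
x = 312 + 1 × 654.00 ≈ 966; y = 118 + 1 × 137.67 ≈ 256.

(966, 256)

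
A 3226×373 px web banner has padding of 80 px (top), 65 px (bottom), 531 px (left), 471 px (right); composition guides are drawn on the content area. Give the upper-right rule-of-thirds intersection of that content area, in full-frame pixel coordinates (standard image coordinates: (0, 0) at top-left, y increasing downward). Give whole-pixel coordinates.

Content width = 3226 − 531 − 471 = 2224 px; content height = 373 − 80 − 65 = 228 px.
Upper-right is two-thirds across and one-third down within the content area.
x = 531 + 2 × 2224/3 = 531 + 1482.67 ≈ 2014
y = 80 + 1 × 228/3 = 80 + 76.00 ≈ 156

(2014, 156)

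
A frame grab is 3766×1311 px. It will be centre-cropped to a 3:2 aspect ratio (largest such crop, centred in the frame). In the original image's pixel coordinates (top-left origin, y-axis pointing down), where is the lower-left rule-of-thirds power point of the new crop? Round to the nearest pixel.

3766/1311 > 3/2, so the 3:2 crop keeps the full height 1311 and trims width to 1311 × 3/2 = 1966.50 px.
Left offset = (3766 − 1966.50)/2 = 899.75 px; top offset = 0.
Lower-left is one-third across and two-thirds down within the crop:
x = 899.75 + 1 × 1966.50/3 ≈ 1555; y = 0.00 + 2 × 1311.00/3 ≈ 874.

x = 1555 px, y = 874 px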